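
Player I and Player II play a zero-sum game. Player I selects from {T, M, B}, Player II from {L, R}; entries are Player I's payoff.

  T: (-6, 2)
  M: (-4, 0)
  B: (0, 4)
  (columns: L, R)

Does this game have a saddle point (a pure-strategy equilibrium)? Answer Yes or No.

Yes

Row minima: T → -6, M → -4, B → 0; maximin = 0.
Column maxima: L → 0, R → 4; minimax = 0.
maximin = minimax = 0, so a saddle point exists.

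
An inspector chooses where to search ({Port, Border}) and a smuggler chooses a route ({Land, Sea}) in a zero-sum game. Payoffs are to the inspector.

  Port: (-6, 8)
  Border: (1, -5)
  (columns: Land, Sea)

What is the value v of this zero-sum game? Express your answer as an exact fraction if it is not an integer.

-11/10

Row minima: Port → -6, Border → -5; maximin = -5.
Column maxima: Land → 1, Sea → 8; minimax = 1.
-5 ≠ 1, so there is no saddle point; optimal play is mixed.
Let the inspector play Port with probability p. Expected payoff against Land: (-6)p + 1(1−p) = −7p + 1; against Sea: 8p + (-5)(1−p) = 13p − 5.
Setting these equal: −7p + 1 = 13p − 5 ⇒ −20p = -6 ⇒ p = 3/10, and the value is (-7)·(3/10) + 1 = -11/10.
For the smuggler: with q = P(Land), equating Port's and Border's payoffs gives −14q + 8 = 6q − 5 ⇒ q = 13/20.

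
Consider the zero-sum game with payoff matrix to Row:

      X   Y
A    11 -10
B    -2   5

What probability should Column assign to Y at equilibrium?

Row minima: A → -10, B → -2; maximin = -2.
Column maxima: X → 11, Y → 5; minimax = 5.
-2 ≠ 5, so there is no saddle point; optimal play is mixed.
Let Row play A with probability p. Expected payoff against X: 11p + (-2)(1−p) = 13p − 2; against Y: (-10)p + 5(1−p) = −15p + 5.
Setting these equal: 13p − 2 = −15p + 5 ⇒ 28p = 7 ⇒ p = 1/4, and the value is (13)·(1/4) − 2 = 5/4.
For Column: with q = P(X), equating A's and B's payoffs gives 21q − 10 = −7q + 5 ⇒ q = 15/28.

13/28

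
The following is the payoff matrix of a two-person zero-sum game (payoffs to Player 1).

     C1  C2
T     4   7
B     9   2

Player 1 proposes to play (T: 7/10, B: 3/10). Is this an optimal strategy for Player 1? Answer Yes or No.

Against C1 this mix gives (7/10)·4 + (3/10)·9 = 11/2.
Against C2 this mix gives (7/10)·7 + (3/10)·2 = 11/2.
All of Player 2's active replies (C1, C2) yield 11/2, and no column does worse for Player 1. The mix makes Player 2 indifferent and guarantees 11/2, so it is optimal.

Yes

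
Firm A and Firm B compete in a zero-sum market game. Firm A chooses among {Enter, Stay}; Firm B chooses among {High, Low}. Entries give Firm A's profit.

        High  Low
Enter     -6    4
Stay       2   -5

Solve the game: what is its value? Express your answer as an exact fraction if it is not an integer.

-22/17

Row minima: Enter → -6, Stay → -5; maximin = -5.
Column maxima: High → 2, Low → 4; minimax = 2.
-5 ≠ 2, so there is no saddle point; optimal play is mixed.
Let Firm A play Enter with probability p. Expected payoff against High: (-6)p + 2(1−p) = −8p + 2; against Low: 4p + (-5)(1−p) = 9p − 5.
Setting these equal: −8p + 2 = 9p − 5 ⇒ −17p = -7 ⇒ p = 7/17, and the value is (-8)·(7/17) + 2 = -22/17.
For Firm B: with q = P(High), equating Enter's and Stay's payoffs gives −10q + 4 = 7q − 5 ⇒ q = 9/17.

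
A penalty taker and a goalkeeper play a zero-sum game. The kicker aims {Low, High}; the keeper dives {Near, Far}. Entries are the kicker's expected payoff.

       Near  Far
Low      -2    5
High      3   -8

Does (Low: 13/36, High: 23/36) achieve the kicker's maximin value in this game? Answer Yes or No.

Against Near this mix gives (13/36)·(-2) + (23/36)·3 = 43/36.
Against Far this mix gives (13/36)·5 + (23/36)·(-8) = -119/36.
The keeper will play Far, holding the kicker to -119/36. Shifting weight toward the row that does better against Far would raise this floor (the equalizing mix achieves -1/18 against both Far and Near), so the proposed strategy is not optimal.

No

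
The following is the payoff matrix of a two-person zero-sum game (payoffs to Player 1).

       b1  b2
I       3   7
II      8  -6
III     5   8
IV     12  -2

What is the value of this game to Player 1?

Row minima: I → 3, II → -6, III → 5, IV → -2; maximin = 5.
Column maxima: b1 → 12, b2 → 8; minimax = 8.
5 ≠ 8, so there is no saddle point; optimal play is mixed.
I is strictly dominated by III, so Player 1 never plays it.
II is strictly dominated by IV, so Player 1 never plays it.
On the remaining 2×2 (III, IV vs b1, b2):
Let Player 1 play III with probability p. Expected payoff against b1: 5p + 12(1−p) = −7p + 12; against b2: 8p + (-2)(1−p) = 10p − 2.
Setting these equal: −7p + 12 = 10p − 2 ⇒ −17p = -14 ⇒ p = 14/17, and the value is (-7)·(14/17) + 12 = 106/17.
For Player 2: with q = P(b1), equating III's and IV's payoffs gives −3q + 8 = 14q − 2 ⇒ q = 10/17.

106/17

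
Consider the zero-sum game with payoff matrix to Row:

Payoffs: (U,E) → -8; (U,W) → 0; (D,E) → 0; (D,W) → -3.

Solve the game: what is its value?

-24/11

Row minima: U → -8, D → -3; maximin = -3.
Column maxima: E → 0, W → 0; minimax = 0.
-3 ≠ 0, so there is no saddle point; optimal play is mixed.
Let Row play U with probability p. Expected payoff against E: (-8)p + 0(1−p) = −8p; against W: 0p + (-3)(1−p) = 3p − 3.
Setting these equal: −8p = 3p − 3 ⇒ −11p = -3 ⇒ p = 3/11, and the value is (-8)·(3/11) = -24/11.
For Column: with q = P(E), equating U's and D's payoffs gives −8q = 3q − 3 ⇒ q = 3/11.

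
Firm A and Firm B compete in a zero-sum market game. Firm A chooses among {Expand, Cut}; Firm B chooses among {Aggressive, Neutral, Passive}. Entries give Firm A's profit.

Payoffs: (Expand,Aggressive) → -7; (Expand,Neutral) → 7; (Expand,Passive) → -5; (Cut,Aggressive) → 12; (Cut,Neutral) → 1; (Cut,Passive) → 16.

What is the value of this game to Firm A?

91/25

Row minima: Expand → -7, Cut → 1; maximin = 1.
Column maxima: Aggressive → 12, Neutral → 7, Passive → 16; minimax = 7.
1 ≠ 7, so there is no saddle point; optimal play is mixed.
Passive is strictly dominated by Aggressive (it gives Firm A strictly more in every row), so Firm B never plays it.
On the remaining 2×2 (Expand, Cut vs Aggressive, Neutral):
Let Firm A play Expand with probability p. Expected payoff against Aggressive: (-7)p + 12(1−p) = −19p + 12; against Neutral: 7p + 1(1−p) = 6p + 1.
Setting these equal: −19p + 12 = 6p + 1 ⇒ −25p = -11 ⇒ p = 11/25, and the value is (-19)·(11/25) + 12 = 91/25.
For Firm B: with q = P(Aggressive), equating Expand's and Cut's payoffs gives −14q + 7 = 11q + 1 ⇒ q = 6/25.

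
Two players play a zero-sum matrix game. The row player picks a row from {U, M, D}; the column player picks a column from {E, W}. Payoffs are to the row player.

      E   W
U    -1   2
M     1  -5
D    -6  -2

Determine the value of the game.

-1/3

Row minima: U → -1, M → -5, D → -6; maximin = -1.
Column maxima: E → 1, W → 2; minimax = 1.
-1 ≠ 1, so there is no saddle point; optimal play is mixed.
D is strictly dominated by U, so the row player never plays it.
On the remaining 2×2 (U, M vs E, W):
Let the row player play U with probability p. Expected payoff against E: (-1)p + 1(1−p) = −2p + 1; against W: 2p + (-5)(1−p) = 7p − 5.
Setting these equal: −2p + 1 = 7p − 5 ⇒ −9p = -6 ⇒ p = 2/3, and the value is (-2)·(2/3) + 1 = -1/3.
For the column player: with q = P(E), equating U's and M's payoffs gives −3q + 2 = 6q − 5 ⇒ q = 7/9.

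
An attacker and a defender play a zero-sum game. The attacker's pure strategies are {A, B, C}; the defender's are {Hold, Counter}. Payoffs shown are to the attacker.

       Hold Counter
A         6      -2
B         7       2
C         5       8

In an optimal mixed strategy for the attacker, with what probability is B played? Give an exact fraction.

3/8

Row minima: A → -2, B → 2, C → 5; maximin = 5.
Column maxima: Hold → 7, Counter → 8; minimax = 7.
5 ≠ 7, so there is no saddle point; optimal play is mixed.
A is strictly dominated by B, so the attacker never plays it.
On the remaining 2×2 (B, C vs Hold, Counter):
Let the attacker play B with probability p. Expected payoff against Hold: 7p + 5(1−p) = 2p + 5; against Counter: 2p + 8(1−p) = −6p + 8.
Setting these equal: 2p + 5 = −6p + 8 ⇒ 8p = 3 ⇒ p = 3/8, and the value is (2)·(3/8) + 5 = 23/4.
For the defender: with q = P(Hold), equating B's and C's payoffs gives 5q + 2 = −3q + 8 ⇒ q = 3/4.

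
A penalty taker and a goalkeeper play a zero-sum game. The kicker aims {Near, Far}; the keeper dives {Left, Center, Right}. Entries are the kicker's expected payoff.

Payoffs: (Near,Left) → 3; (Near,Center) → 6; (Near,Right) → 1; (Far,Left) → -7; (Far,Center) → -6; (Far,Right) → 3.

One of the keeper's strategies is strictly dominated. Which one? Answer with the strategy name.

Left holds the kicker's payoff strictly below Center in every row: 3 < 6, -7 < -6.
So Center is strictly dominated for the keeper.

Center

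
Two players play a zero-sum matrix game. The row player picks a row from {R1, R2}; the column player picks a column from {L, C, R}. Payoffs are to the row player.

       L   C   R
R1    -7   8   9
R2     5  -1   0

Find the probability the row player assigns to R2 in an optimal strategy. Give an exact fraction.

5/7

Row minima: R1 → -7, R2 → -1; maximin = -1.
Column maxima: L → 5, C → 8, R → 9; minimax = 5.
-1 ≠ 5, so there is no saddle point; optimal play is mixed.
R is strictly dominated by C (it gives the row player strictly more in every row), so the column player never plays it.
On the remaining 2×2 (R1, R2 vs L, C):
Let the row player play R1 with probability p. Expected payoff against L: (-7)p + 5(1−p) = −12p + 5; against C: 8p + (-1)(1−p) = 9p − 1.
Setting these equal: −12p + 5 = 9p − 1 ⇒ −21p = -6 ⇒ p = 2/7, and the value is (-12)·(2/7) + 5 = 11/7.
For the column player: with q = P(L), equating R1's and R2's payoffs gives −15q + 8 = 6q − 1 ⇒ q = 3/7.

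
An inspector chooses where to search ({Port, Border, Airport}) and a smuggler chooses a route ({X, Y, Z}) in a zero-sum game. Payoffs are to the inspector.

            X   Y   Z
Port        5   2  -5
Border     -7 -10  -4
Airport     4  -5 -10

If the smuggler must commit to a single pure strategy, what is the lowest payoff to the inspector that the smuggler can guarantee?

Column maxima: X → 5, Y → 2, Z → -4.
The smallest of these is -4.

-4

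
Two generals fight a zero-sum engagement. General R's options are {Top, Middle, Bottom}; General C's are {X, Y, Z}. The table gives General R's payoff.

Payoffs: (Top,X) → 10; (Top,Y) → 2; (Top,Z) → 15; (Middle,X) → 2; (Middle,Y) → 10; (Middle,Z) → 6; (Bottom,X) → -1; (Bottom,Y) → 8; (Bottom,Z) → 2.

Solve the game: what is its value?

6

Row minima: Top → 2, Middle → 2, Bottom → -1; maximin = 2.
Column maxima: X → 10, Y → 10, Z → 15; minimax = 10.
2 ≠ 10, so there is no saddle point; optimal play is mixed.
Bottom is strictly dominated by Middle, so General R never plays it.
Z is strictly dominated by X (it gives General R strictly more in every row), so General C never plays it.
On the remaining 2×2 (Top, Middle vs X, Y):
Let General R play Top with probability p. Expected payoff against X: 10p + 2(1−p) = 8p + 2; against Y: 2p + 10(1−p) = −8p + 10.
Setting these equal: 8p + 2 = −8p + 10 ⇒ 16p = 8 ⇒ p = 1/2, and the value is (8)·(1/2) + 2 = 6.
For General C: with q = P(X), equating Top's and Middle's payoffs gives 8q + 2 = −8q + 10 ⇒ q = 1/2.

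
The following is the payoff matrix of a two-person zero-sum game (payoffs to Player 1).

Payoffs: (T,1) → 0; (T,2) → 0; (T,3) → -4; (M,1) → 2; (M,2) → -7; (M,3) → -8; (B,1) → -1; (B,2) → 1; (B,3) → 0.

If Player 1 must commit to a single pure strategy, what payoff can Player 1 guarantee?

-1

Row minima: T → -4, M → -8, B → -1.
The best of these is -1.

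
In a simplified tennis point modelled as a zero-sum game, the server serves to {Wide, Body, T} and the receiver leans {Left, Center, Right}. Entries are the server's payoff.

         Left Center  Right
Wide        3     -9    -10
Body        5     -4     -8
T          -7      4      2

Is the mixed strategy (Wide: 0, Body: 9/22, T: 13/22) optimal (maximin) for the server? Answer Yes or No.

Yes

Against Left this mix gives (9/22)·5 + (13/22)·(-7) = -23/11.
Against Center this mix gives (9/22)·(-4) + (13/22)·4 = 8/11.
Against Right this mix gives (9/22)·(-8) + (13/22)·2 = -23/11.
All of the receiver's active replies (Left, Right) yield -23/11, and no column does worse for the server. The mix makes the receiver indifferent and guarantees -23/11, so it is optimal.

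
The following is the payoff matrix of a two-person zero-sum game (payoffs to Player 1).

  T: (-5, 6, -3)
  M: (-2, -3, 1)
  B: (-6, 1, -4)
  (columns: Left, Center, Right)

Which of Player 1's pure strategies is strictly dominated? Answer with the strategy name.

B

T gives a strictly higher payoff than B against every column: -5 > -6, 6 > 1, -3 > -4.
So B is strictly dominated and Player 1 never plays it.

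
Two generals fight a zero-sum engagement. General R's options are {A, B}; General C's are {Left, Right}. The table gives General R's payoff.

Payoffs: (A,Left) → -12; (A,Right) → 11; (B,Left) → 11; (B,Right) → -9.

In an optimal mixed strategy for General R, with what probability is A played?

Row minima: A → -12, B → -9; maximin = -9.
Column maxima: Left → 11, Right → 11; minimax = 11.
-9 ≠ 11, so there is no saddle point; optimal play is mixed.
Let General R play A with probability p. Expected payoff against Left: (-12)p + 11(1−p) = −23p + 11; against Right: 11p + (-9)(1−p) = 20p − 9.
Setting these equal: −23p + 11 = 20p − 9 ⇒ −43p = -20 ⇒ p = 20/43, and the value is (-23)·(20/43) + 11 = 13/43.
For General C: with q = P(Left), equating A's and B's payoffs gives −23q + 11 = 20q − 9 ⇒ q = 20/43.

20/43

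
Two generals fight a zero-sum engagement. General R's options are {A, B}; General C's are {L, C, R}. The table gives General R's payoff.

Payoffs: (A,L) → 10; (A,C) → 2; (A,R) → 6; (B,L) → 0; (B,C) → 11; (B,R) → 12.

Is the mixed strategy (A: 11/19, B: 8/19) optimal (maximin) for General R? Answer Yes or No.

Against L this mix gives (11/19)·10 + (8/19)·0 = 110/19.
Against C this mix gives (11/19)·2 + (8/19)·11 = 110/19.
Against R this mix gives (11/19)·6 + (8/19)·12 = 162/19.
All of General C's active replies (L, C) yield 110/19, and no column does worse for General R. The mix makes General C indifferent and guarantees 110/19, so it is optimal.

Yes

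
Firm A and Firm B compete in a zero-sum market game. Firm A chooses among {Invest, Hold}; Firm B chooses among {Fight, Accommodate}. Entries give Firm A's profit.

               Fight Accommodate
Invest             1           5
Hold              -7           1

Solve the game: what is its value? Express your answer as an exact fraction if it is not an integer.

Row minima: Invest → 1, Hold → -7; maximin = 1.
Column maxima: Fight → 1, Accommodate → 5; minimax = 1.
Since maximin = minimax = 1, there is a saddle point and the value is 1.

1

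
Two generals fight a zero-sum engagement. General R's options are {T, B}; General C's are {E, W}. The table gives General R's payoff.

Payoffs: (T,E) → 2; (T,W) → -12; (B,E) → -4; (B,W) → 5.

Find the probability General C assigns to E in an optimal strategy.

17/23

Row minima: T → -12, B → -4; maximin = -4.
Column maxima: E → 2, W → 5; minimax = 2.
-4 ≠ 2, so there is no saddle point; optimal play is mixed.
Let General R play T with probability p. Expected payoff against E: 2p + (-4)(1−p) = 6p − 4; against W: (-12)p + 5(1−p) = −17p + 5.
Setting these equal: 6p − 4 = −17p + 5 ⇒ 23p = 9 ⇒ p = 9/23, and the value is (6)·(9/23) − 4 = -38/23.
For General C: with q = P(E), equating T's and B's payoffs gives 14q − 12 = −9q + 5 ⇒ q = 17/23.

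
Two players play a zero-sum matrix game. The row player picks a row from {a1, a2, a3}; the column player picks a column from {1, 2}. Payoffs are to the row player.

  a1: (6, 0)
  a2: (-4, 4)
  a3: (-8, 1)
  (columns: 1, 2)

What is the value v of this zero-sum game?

12/7

Row minima: a1 → 0, a2 → -4, a3 → -8; maximin = 0.
Column maxima: 1 → 6, 2 → 4; minimax = 4.
0 ≠ 4, so there is no saddle point; optimal play is mixed.
a3 is strictly dominated by a2, so the row player never plays it.
On the remaining 2×2 (a1, a2 vs 1, 2):
Let the row player play a1 with probability p. Expected payoff against 1: 6p + (-4)(1−p) = 10p − 4; against 2: 0p + 4(1−p) = −4p + 4.
Setting these equal: 10p − 4 = −4p + 4 ⇒ 14p = 8 ⇒ p = 4/7, and the value is (10)·(4/7) − 4 = 12/7.
For the column player: with q = P(1), equating a1's and a2's payoffs gives 6q = −8q + 4 ⇒ q = 2/7.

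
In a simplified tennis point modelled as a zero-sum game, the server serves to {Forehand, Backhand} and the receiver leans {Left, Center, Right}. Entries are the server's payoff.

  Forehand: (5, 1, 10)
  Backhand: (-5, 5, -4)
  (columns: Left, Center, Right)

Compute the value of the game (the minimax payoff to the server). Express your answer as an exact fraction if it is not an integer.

Row minima: Forehand → 1, Backhand → -5; maximin = 1.
Column maxima: Left → 5, Center → 5, Right → 10; minimax = 5.
1 ≠ 5, so there is no saddle point; optimal play is mixed.
Right is strictly dominated by Left (it gives the server strictly more in every row), so the receiver never plays it.
On the remaining 2×2 (Forehand, Backhand vs Left, Center):
Let the server play Forehand with probability p. Expected payoff against Left: 5p + (-5)(1−p) = 10p − 5; against Center: 1p + 5(1−p) = −4p + 5.
Setting these equal: 10p − 5 = −4p + 5 ⇒ 14p = 10 ⇒ p = 5/7, and the value is (10)·(5/7) − 5 = 15/7.
For the receiver: with q = P(Left), equating Forehand's and Backhand's payoffs gives 4q + 1 = −10q + 5 ⇒ q = 2/7.

15/7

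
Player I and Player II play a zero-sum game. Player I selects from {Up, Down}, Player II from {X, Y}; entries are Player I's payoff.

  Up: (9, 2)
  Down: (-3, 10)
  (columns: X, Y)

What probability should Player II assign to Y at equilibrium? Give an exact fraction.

3/5

Row minima: Up → 2, Down → -3; maximin = 2.
Column maxima: X → 9, Y → 10; minimax = 9.
2 ≠ 9, so there is no saddle point; optimal play is mixed.
Let Player I play Up with probability p. Expected payoff against X: 9p + (-3)(1−p) = 12p − 3; against Y: 2p + 10(1−p) = −8p + 10.
Setting these equal: 12p − 3 = −8p + 10 ⇒ 20p = 13 ⇒ p = 13/20, and the value is (12)·(13/20) − 3 = 24/5.
For Player II: with q = P(X), equating Up's and Down's payoffs gives 7q + 2 = −13q + 10 ⇒ q = 2/5.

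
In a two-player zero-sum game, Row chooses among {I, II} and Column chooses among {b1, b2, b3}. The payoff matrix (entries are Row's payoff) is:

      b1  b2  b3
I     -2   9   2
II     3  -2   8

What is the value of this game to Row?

23/16

Row minima: I → -2, II → -2; maximin = -2.
Column maxima: b1 → 3, b2 → 9, b3 → 8; minimax = 3.
-2 ≠ 3, so there is no saddle point; optimal play is mixed.
b3 is strictly dominated by b1 (it gives Row strictly more in every row), so Column never plays it.
On the remaining 2×2 (I, II vs b1, b2):
Let Row play I with probability p. Expected payoff against b1: (-2)p + 3(1−p) = −5p + 3; against b2: 9p + (-2)(1−p) = 11p − 2.
Setting these equal: −5p + 3 = 11p − 2 ⇒ −16p = -5 ⇒ p = 5/16, and the value is (-5)·(5/16) + 3 = 23/16.
For Column: with q = P(b1), equating I's and II's payoffs gives −11q + 9 = 5q − 2 ⇒ q = 11/16.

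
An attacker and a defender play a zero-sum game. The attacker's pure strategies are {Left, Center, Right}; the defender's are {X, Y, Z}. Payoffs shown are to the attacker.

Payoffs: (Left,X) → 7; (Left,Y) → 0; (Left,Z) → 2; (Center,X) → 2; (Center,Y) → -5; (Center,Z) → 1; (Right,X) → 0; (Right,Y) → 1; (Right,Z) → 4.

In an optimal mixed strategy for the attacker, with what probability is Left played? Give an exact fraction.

1/8

Row minima: Left → 0, Center → -5, Right → 0; maximin = 0.
Column maxima: X → 7, Y → 1, Z → 4; minimax = 1.
0 ≠ 1, so there is no saddle point; optimal play is mixed.
Center is strictly dominated by Left, so the attacker never plays it.
Z is strictly dominated by Y (it gives the attacker strictly more in every row), so the defender never plays it.
On the remaining 2×2 (Left, Right vs X, Y):
Let the attacker play Left with probability p. Expected payoff against X: 7p + 0(1−p) = 7p; against Y: 0p + 1(1−p) = −p + 1.
Setting these equal: 7p = −p + 1 ⇒ 8p = 1 ⇒ p = 1/8, and the value is (7)·(1/8) = 7/8.
For the defender: with q = P(X), equating Left's and Right's payoffs gives 7q = −q + 1 ⇒ q = 1/8.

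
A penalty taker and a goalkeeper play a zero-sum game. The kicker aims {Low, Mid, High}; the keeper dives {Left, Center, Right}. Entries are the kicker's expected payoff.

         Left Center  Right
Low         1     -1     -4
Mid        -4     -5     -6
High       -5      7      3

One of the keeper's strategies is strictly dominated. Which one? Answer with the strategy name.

Center

Right holds the kicker's payoff strictly below Center in every row: -4 < -1, -6 < -5, 3 < 7.
So Center is strictly dominated for the keeper.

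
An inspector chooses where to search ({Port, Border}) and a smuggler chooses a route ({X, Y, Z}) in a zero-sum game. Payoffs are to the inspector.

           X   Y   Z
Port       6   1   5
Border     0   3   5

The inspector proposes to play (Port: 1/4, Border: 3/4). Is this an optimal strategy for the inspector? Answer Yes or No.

Against X this mix gives (1/4)·6 + (3/4)·0 = 3/2.
Against Y this mix gives (1/4)·1 + (3/4)·3 = 5/2.
Against Z this mix gives (1/4)·5 + (3/4)·5 = 5.
The smuggler will play X, holding the inspector to 3/2. Shifting weight toward the row that does better against X would raise this floor (the equalizing mix achieves 9/4 against both X and Y), so the proposed strategy is not optimal.

No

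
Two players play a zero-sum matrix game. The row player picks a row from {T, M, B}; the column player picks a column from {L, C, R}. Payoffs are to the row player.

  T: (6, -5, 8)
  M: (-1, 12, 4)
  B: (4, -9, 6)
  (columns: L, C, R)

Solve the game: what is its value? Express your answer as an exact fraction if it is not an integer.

67/24

Row minima: T → -5, M → -1, B → -9; maximin = -1.
Column maxima: L → 6, C → 12, R → 8; minimax = 6.
-1 ≠ 6, so there is no saddle point; optimal play is mixed.
B is strictly dominated by T, so the row player never plays it.
R is strictly dominated by L (it gives the row player strictly more in every row), so the column player never plays it.
On the remaining 2×2 (T, M vs L, C):
Let the row player play T with probability p. Expected payoff against L: 6p + (-1)(1−p) = 7p − 1; against C: (-5)p + 12(1−p) = −17p + 12.
Setting these equal: 7p − 1 = −17p + 12 ⇒ 24p = 13 ⇒ p = 13/24, and the value is (7)·(13/24) − 1 = 67/24.
For the column player: with q = P(L), equating T's and M's payoffs gives 11q − 5 = −13q + 12 ⇒ q = 17/24.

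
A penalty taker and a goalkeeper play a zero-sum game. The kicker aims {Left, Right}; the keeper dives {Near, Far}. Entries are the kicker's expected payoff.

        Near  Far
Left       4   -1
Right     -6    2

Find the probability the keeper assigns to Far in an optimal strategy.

10/13

Row minima: Left → -1, Right → -6; maximin = -1.
Column maxima: Near → 4, Far → 2; minimax = 2.
-1 ≠ 2, so there is no saddle point; optimal play is mixed.
Let the kicker play Left with probability p. Expected payoff against Near: 4p + (-6)(1−p) = 10p − 6; against Far: (-1)p + 2(1−p) = −3p + 2.
Setting these equal: 10p − 6 = −3p + 2 ⇒ 13p = 8 ⇒ p = 8/13, and the value is (10)·(8/13) − 6 = 2/13.
For the keeper: with q = P(Near), equating Left's and Right's payoffs gives 5q − 1 = −8q + 2 ⇒ q = 3/13.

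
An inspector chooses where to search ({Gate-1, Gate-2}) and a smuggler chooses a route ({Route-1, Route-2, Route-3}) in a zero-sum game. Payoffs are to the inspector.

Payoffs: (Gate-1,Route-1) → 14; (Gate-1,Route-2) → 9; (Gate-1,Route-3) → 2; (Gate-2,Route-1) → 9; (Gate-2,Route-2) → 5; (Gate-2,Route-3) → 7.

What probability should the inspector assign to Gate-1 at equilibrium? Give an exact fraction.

2/9

Row minima: Gate-1 → 2, Gate-2 → 5; maximin = 5.
Column maxima: Route-1 → 14, Route-2 → 9, Route-3 → 7; minimax = 7.
5 ≠ 7, so there is no saddle point; optimal play is mixed.
Route-1 is strictly dominated by Route-2 (it gives the inspector strictly more in every row), so the smuggler never plays it.
On the remaining 2×2 (Gate-1, Gate-2 vs Route-2, Route-3):
Let the inspector play Gate-1 with probability p. Expected payoff against Route-2: 9p + 5(1−p) = 4p + 5; against Route-3: 2p + 7(1−p) = −5p + 7.
Setting these equal: 4p + 5 = −5p + 7 ⇒ 9p = 2 ⇒ p = 2/9, and the value is (4)·(2/9) + 5 = 53/9.
For the smuggler: with q = P(Route-2), equating Gate-1's and Gate-2's payoffs gives 7q + 2 = −2q + 7 ⇒ q = 5/9.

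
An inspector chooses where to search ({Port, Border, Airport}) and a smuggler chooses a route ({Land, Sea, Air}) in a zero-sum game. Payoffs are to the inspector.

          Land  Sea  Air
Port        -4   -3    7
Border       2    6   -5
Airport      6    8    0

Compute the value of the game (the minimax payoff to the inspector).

Row minima: Port → -4, Border → -5, Airport → 0; maximin = 0.
Column maxima: Land → 6, Sea → 8, Air → 7; minimax = 6.
0 ≠ 6, so there is no saddle point; optimal play is mixed.
Border is strictly dominated by Airport, so the inspector never plays it.
Sea is strictly dominated by Land (it gives the inspector strictly more in every row), so the smuggler never plays it.
On the remaining 2×2 (Port, Airport vs Land, Air):
Let the inspector play Port with probability p. Expected payoff against Land: (-4)p + 6(1−p) = −10p + 6; against Air: 7p + 0(1−p) = 7p.
Setting these equal: −10p + 6 = 7p ⇒ −17p = -6 ⇒ p = 6/17, and the value is (-10)·(6/17) + 6 = 42/17.
For the smuggler: with q = P(Land), equating Port's and Airport's payoffs gives −11q + 7 = 6q ⇒ q = 7/17.

42/17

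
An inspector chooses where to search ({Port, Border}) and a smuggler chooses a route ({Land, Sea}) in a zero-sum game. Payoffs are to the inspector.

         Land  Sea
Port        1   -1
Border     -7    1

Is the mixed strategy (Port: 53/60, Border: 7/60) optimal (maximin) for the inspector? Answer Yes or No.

Against Land this mix gives (53/60)·1 + (7/60)·(-7) = 1/15.
Against Sea this mix gives (53/60)·(-1) + (7/60)·1 = -23/30.
The smuggler will play Sea, holding the inspector to -23/30. Shifting weight toward the row that does better against Sea would raise this floor (the equalizing mix achieves -3/5 against both Sea and Land), so the proposed strategy is not optimal.

No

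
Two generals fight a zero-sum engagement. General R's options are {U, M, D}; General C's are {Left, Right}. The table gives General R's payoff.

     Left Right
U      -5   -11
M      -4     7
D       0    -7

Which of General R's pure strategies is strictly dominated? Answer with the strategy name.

M gives a strictly higher payoff than U against every column: -4 > -5, 7 > -11.
So U is strictly dominated and General R never plays it.

U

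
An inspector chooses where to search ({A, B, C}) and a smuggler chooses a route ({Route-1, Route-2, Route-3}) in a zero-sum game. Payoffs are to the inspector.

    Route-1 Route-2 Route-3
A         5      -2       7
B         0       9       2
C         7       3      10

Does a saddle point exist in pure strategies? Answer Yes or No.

Row minima: A → -2, B → 0, C → 3; maximin = 3.
Column maxima: Route-1 → 7, Route-2 → 9, Route-3 → 10; minimax = 7.
3 ≠ 7, so no pure-strategy equilibrium exists.

No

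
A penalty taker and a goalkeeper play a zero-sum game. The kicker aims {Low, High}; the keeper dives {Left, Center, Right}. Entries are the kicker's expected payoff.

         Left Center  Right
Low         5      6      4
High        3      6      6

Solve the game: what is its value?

Row minima: Low → 4, High → 3; maximin = 4.
Column maxima: Left → 5, Center → 6, Right → 6; minimax = 5.
4 ≠ 5, so there is no saddle point; optimal play is mixed.
Center is strictly dominated by Left (it gives the kicker strictly more in every row), so the keeper never plays it.
On the remaining 2×2 (Low, High vs Left, Right):
Let the kicker play Low with probability p. Expected payoff against Left: 5p + 3(1−p) = 2p + 3; against Right: 4p + 6(1−p) = −2p + 6.
Setting these equal: 2p + 3 = −2p + 6 ⇒ 4p = 3 ⇒ p = 3/4, and the value is (2)·(3/4) + 3 = 9/2.
For the keeper: with q = P(Left), equating Low's and High's payoffs gives q + 4 = −3q + 6 ⇒ q = 1/2.

9/2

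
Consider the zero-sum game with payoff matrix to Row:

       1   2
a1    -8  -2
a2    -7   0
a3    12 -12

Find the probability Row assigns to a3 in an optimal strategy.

7/31

Row minima: a1 → -8, a2 → -7, a3 → -12; maximin = -7.
Column maxima: 1 → 12, 2 → 0; minimax = 0.
-7 ≠ 0, so there is no saddle point; optimal play is mixed.
a1 is strictly dominated by a2, so Row never plays it.
On the remaining 2×2 (a2, a3 vs 1, 2):
Let Row play a2 with probability p. Expected payoff against 1: (-7)p + 12(1−p) = −19p + 12; against 2: 0p + (-12)(1−p) = 12p − 12.
Setting these equal: −19p + 12 = 12p − 12 ⇒ −31p = -24 ⇒ p = 24/31, and the value is (-19)·(24/31) + 12 = -84/31.
For Column: with q = P(1), equating a2's and a3's payoffs gives −7q = 24q − 12 ⇒ q = 12/31.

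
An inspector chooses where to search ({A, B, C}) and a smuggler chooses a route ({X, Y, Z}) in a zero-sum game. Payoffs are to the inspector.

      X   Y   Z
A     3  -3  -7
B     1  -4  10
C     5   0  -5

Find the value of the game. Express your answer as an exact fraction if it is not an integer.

-20/19

Row minima: A → -7, B → -4, C → -5; maximin = -4.
Column maxima: X → 5, Y → 0, Z → 10; minimax = 0.
-4 ≠ 0, so there is no saddle point; optimal play is mixed.
A is strictly dominated by C, so the inspector never plays it.
X is strictly dominated by Y (it gives the inspector strictly more in every row), so the smuggler never plays it.
On the remaining 2×2 (B, C vs Y, Z):
Let the inspector play B with probability p. Expected payoff against Y: (-4)p + 0(1−p) = −4p; against Z: 10p + (-5)(1−p) = 15p − 5.
Setting these equal: −4p = 15p − 5 ⇒ −19p = -5 ⇒ p = 5/19, and the value is (-4)·(5/19) = -20/19.
For the smuggler: with q = P(Y), equating B's and C's payoffs gives −14q + 10 = 5q − 5 ⇒ q = 15/19.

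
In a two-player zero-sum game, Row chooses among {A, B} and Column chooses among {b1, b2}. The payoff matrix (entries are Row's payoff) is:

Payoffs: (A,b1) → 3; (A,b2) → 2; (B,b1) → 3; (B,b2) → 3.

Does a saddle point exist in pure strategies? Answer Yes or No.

Row minima: A → 2, B → 3; maximin = 3.
Column maxima: b1 → 3, b2 → 3; minimax = 3.
maximin = minimax = 3, so a saddle point exists.

Yes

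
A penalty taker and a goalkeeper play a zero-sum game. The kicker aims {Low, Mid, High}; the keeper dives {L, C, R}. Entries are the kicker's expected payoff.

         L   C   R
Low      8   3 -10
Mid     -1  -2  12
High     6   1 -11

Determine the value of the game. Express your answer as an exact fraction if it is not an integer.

16/27

Row minima: Low → -10, Mid → -2, High → -11; maximin = -2.
Column maxima: L → 8, C → 3, R → 12; minimax = 3.
-2 ≠ 3, so there is no saddle point; optimal play is mixed.
High is strictly dominated by Low, so the kicker never plays it.
L is strictly dominated by C (it gives the kicker strictly more in every row), so the keeper never plays it.
On the remaining 2×2 (Low, Mid vs C, R):
Let the kicker play Low with probability p. Expected payoff against C: 3p + (-2)(1−p) = 5p − 2; against R: (-10)p + 12(1−p) = −22p + 12.
Setting these equal: 5p − 2 = −22p + 12 ⇒ 27p = 14 ⇒ p = 14/27, and the value is (5)·(14/27) − 2 = 16/27.
For the keeper: with q = P(C), equating Low's and Mid's payoffs gives 13q − 10 = −14q + 12 ⇒ q = 22/27.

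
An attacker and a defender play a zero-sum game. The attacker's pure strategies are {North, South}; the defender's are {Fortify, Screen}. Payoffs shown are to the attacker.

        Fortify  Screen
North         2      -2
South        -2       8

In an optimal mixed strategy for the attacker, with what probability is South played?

2/7

Row minima: North → -2, South → -2; maximin = -2.
Column maxima: Fortify → 2, Screen → 8; minimax = 2.
-2 ≠ 2, so there is no saddle point; optimal play is mixed.
Let the attacker play North with probability p. Expected payoff against Fortify: 2p + (-2)(1−p) = 4p − 2; against Screen: (-2)p + 8(1−p) = −10p + 8.
Setting these equal: 4p − 2 = −10p + 8 ⇒ 14p = 10 ⇒ p = 5/7, and the value is (4)·(5/7) − 2 = 6/7.
For the defender: with q = P(Fortify), equating North's and South's payoffs gives 4q − 2 = −10q + 8 ⇒ q = 5/7.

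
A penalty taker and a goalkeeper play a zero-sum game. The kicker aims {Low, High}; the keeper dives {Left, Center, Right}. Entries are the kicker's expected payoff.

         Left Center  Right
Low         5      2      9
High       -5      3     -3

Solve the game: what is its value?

Row minima: Low → 2, High → -5; maximin = 2.
Column maxima: Left → 5, Center → 3, Right → 9; minimax = 3.
2 ≠ 3, so there is no saddle point; optimal play is mixed.
Right is strictly dominated by Left (it gives the kicker strictly more in every row), so the keeper never plays it.
On the remaining 2×2 (Low, High vs Left, Center):
Let the kicker play Low with probability p. Expected payoff against Left: 5p + (-5)(1−p) = 10p − 5; against Center: 2p + 3(1−p) = −p + 3.
Setting these equal: 10p − 5 = −p + 3 ⇒ 11p = 8 ⇒ p = 8/11, and the value is (10)·(8/11) − 5 = 25/11.
For the keeper: with q = P(Left), equating Low's and High's payoffs gives 3q + 2 = −8q + 3 ⇒ q = 1/11.

25/11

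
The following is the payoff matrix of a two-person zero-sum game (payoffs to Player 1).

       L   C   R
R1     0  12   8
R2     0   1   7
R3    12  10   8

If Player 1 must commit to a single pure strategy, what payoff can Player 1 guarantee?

Row minima: R1 → 0, R2 → 0, R3 → 8.
The best of these is 8.

8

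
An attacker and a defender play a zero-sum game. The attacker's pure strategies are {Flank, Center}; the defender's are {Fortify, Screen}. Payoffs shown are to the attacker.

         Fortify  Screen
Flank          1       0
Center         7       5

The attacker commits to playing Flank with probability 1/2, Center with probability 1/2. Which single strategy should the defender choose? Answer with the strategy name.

Screen

If the defender plays Fortify, the attacker's expected payoff is (1/2)·1 + (1/2)·7 = 4.
If the defender plays Screen, the attacker's expected payoff is (1/2)·0 + (1/2)·5 = 5/2.
The defender minimizes the attacker's payoff; the smallest is 5/2, so the best response is Screen.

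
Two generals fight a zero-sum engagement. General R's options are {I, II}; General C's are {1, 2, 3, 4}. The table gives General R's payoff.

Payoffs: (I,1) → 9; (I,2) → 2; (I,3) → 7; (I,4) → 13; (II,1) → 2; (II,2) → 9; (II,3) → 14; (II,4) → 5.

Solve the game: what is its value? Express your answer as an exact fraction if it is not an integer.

Row minima: I → 2, II → 2; maximin = 2.
Column maxima: 1 → 9, 2 → 9, 3 → 14, 4 → 13; minimax = 9.
2 ≠ 9, so there is no saddle point; optimal play is mixed.
3 is strictly dominated by 2 (it gives General R strictly more in every row), so General C never plays it.
4 is strictly dominated by 1 (it gives General R strictly more in every row), so General C never plays it.
On the remaining 2×2 (I, II vs 1, 2):
Let General R play I with probability p. Expected payoff against 1: 9p + 2(1−p) = 7p + 2; against 2: 2p + 9(1−p) = −7p + 9.
Setting these equal: 7p + 2 = −7p + 9 ⇒ 14p = 7 ⇒ p = 1/2, and the value is (7)·(1/2) + 2 = 11/2.
For General C: with q = P(1), equating I's and II's payoffs gives 7q + 2 = −7q + 9 ⇒ q = 1/2.

11/2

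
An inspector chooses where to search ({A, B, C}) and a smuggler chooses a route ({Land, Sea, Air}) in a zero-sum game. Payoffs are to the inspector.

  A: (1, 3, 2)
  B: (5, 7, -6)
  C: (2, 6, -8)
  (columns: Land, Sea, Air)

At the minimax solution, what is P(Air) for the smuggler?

1/3

Row minima: A → 1, B → -6, C → -8; maximin = 1.
Column maxima: Land → 5, Sea → 7, Air → 2; minimax = 2.
1 ≠ 2, so there is no saddle point; optimal play is mixed.
C is strictly dominated by B, so the inspector never plays it.
Sea is strictly dominated by Land (it gives the inspector strictly more in every row), so the smuggler never plays it.
On the remaining 2×2 (A, B vs Land, Air):
Let the inspector play A with probability p. Expected payoff against Land: 1p + 5(1−p) = −4p + 5; against Air: 2p + (-6)(1−p) = 8p − 6.
Setting these equal: −4p + 5 = 8p − 6 ⇒ −12p = -11 ⇒ p = 11/12, and the value is (-4)·(11/12) + 5 = 4/3.
For the smuggler: with q = P(Land), equating A's and B's payoffs gives −q + 2 = 11q − 6 ⇒ q = 2/3.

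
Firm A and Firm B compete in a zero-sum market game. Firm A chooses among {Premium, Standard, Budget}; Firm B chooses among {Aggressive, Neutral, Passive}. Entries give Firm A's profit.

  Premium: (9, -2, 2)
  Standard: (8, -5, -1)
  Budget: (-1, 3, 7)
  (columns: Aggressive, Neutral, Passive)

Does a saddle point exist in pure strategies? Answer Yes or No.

Row minima: Premium → -2, Standard → -5, Budget → -1; maximin = -1.
Column maxima: Aggressive → 9, Neutral → 3, Passive → 7; minimax = 3.
-1 ≠ 3, so no pure-strategy equilibrium exists.

No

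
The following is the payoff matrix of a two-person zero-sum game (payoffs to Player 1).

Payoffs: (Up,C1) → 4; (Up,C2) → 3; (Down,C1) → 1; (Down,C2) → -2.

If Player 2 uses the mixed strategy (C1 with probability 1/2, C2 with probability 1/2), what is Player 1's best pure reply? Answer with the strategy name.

Expected payoff of Up: (1/2)·4 + (1/2)·3 = 7/2.
Expected payoff of Down: (1/2)·1 + (1/2)·(-2) = -1/2.
The largest is 7/2, so Player 1's best response is Up.

Up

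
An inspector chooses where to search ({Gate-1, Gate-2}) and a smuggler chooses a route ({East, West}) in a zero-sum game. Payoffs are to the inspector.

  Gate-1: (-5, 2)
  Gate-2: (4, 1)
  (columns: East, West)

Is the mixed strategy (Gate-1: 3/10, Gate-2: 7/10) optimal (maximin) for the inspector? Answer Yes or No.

Yes

Against East this mix gives (3/10)·(-5) + (7/10)·4 = 13/10.
Against West this mix gives (3/10)·2 + (7/10)·1 = 13/10.
All of the smuggler's active replies (East, West) yield 13/10, and no column does worse for the inspector. The mix makes the smuggler indifferent and guarantees 13/10, so it is optimal.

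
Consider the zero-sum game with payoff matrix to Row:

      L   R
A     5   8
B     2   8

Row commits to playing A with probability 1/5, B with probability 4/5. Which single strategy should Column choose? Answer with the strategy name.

If Column plays L, Row's expected payoff is (1/5)·5 + (4/5)·2 = 13/5.
If Column plays R, Row's expected payoff is (1/5)·8 + (4/5)·8 = 8.
Column minimizes Row's payoff; the smallest is 13/5, so the best response is L.

L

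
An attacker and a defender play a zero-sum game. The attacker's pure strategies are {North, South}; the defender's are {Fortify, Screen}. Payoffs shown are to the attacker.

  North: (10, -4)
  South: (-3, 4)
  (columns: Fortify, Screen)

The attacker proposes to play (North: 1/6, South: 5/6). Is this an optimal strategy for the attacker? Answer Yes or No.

Against Fortify this mix gives (1/6)·10 + (5/6)·(-3) = -5/6.
Against Screen this mix gives (1/6)·(-4) + (5/6)·4 = 8/3.
The defender will play Fortify, holding the attacker to -5/6. Shifting weight toward the row that does better against Fortify would raise this floor (the equalizing mix achieves 4/3 against both Fortify and Screen), so the proposed strategy is not optimal.

No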